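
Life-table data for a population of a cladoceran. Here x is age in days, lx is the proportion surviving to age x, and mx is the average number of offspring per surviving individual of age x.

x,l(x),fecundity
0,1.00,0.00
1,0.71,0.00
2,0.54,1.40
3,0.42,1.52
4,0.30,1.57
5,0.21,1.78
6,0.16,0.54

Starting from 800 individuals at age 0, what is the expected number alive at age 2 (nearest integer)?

Expected survivors = N0 · l_2 = 800 × 0.54 = 432 → 432

432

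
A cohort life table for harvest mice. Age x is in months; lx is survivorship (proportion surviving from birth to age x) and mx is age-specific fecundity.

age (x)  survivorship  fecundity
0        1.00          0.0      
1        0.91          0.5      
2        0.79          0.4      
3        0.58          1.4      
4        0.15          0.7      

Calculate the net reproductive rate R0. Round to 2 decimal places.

1.69

lx·mx by age: 0, 0.455, 0.316, 0.812, 0.105
R0 = Σ lx·mx = 1.688 → 1.69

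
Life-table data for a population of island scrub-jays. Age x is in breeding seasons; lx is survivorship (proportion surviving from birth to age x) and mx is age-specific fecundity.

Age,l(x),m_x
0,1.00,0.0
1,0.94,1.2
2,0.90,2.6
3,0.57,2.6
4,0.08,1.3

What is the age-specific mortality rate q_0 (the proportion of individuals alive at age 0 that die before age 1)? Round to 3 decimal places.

q_0 = (l_0 − l_1) / l_0 = (1 − 0.94) / 1
     = 0.06 / 1 = 0.06 → 0.060

0.060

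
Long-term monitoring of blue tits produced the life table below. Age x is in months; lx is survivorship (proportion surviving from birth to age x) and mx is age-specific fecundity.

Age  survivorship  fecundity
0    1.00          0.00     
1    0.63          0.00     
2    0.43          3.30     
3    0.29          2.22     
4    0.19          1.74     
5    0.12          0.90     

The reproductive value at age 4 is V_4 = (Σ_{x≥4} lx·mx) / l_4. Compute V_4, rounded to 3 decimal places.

2.308

lx·mx for x ≥ 4: 0.3306, 0.108 → sum = 0.4386
V_4 = 0.4386 / l_4 = 0.4386 / 0.19 = 2.308421… → 2.308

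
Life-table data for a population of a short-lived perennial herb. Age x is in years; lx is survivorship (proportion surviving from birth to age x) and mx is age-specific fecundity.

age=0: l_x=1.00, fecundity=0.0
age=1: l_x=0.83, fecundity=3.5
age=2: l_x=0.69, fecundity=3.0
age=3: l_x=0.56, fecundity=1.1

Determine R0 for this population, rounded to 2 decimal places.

lx·mx by age: 0, 2.905, 2.07, 0.616
R0 = Σ lx·mx = 5.591 → 5.59

5.59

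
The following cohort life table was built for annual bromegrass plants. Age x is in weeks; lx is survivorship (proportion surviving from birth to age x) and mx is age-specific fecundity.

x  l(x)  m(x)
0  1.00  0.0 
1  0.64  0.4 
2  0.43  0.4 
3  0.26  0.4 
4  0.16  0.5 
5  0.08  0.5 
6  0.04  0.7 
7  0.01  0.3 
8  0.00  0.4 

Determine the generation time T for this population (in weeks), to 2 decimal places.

lx·mx: 0, 0.256, 0.172, 0.104, 0.08, 0.04, 0.028, 0.003, 0 → R0 = 0.683
x·lx·mx: 0, 0.256, 0.344, 0.312, 0.32, 0.2, 0.168, 0.021, 0 → Σ = 1.621
T = 1.621 / 0.683 = 2.373353… → 2.37

2.37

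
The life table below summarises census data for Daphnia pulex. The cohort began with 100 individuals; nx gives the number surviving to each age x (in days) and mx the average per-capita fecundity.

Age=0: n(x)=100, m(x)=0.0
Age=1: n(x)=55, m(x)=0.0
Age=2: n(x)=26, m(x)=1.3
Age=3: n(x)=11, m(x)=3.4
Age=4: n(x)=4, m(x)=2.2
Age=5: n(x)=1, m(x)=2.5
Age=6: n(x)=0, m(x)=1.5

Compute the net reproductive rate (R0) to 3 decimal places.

0.825

lx = nx/n0 = nx/100: 1, 0.55, 0.26, 0.11, 0.04, 0.01, 0
lx·mx by age: 0, 0, 0.338, 0.374, 0.088, 0.025, 0
R0 = Σ lx·mx = 0.825 → 0.825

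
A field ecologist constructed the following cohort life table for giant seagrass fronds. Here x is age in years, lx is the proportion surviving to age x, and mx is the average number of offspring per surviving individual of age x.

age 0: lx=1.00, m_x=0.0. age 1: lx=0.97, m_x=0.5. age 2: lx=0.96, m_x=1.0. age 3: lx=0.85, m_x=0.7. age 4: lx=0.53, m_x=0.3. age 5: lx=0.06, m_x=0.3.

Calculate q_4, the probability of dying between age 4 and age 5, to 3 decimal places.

q_4 = (l_4 − l_5) / l_4 = (0.53 − 0.06) / 0.53
     = 0.47 / 0.53 = 0.886792… → 0.887

0.887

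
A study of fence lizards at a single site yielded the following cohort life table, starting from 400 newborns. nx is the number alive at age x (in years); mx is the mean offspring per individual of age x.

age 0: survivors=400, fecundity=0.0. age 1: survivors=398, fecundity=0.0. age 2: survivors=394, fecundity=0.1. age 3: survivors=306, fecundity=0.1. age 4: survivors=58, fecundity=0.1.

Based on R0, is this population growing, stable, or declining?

lx = nx/n0 = nx/400: 1, 0.995, 0.985, 0.765, 0.145
R0 = Σ lx·mx = 0 + 0 + 0.0985 + 0.0765 + 0.0145 = 0.1895
R0 < 1, so the population is declining.

declining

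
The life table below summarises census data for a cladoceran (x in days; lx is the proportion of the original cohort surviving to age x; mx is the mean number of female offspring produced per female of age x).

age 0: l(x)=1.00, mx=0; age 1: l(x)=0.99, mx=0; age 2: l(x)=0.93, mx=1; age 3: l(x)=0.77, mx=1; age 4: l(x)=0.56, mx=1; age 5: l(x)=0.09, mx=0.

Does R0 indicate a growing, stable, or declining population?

growing

R0 = Σ lx·mx = 0 + 0 + 0.93 + 0.77 + 0.56 + 0 = 2.26
R0 > 1, so the population is growing.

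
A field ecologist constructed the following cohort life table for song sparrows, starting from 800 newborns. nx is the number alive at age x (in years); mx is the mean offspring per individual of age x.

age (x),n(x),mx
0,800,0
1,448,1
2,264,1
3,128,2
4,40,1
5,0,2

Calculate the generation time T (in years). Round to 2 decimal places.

lx = nx/n0 = nx/800: 1, 0.56, 0.33, 0.16, 0.05, 0
lx·mx: 0, 0.56, 0.33, 0.32, 0.05, 0 → R0 = 1.26
x·lx·mx: 0, 0.56, 0.66, 0.96, 0.2, 0 → Σ = 2.38
T = 2.38 / 1.26 = 1.888889… → 1.89

1.89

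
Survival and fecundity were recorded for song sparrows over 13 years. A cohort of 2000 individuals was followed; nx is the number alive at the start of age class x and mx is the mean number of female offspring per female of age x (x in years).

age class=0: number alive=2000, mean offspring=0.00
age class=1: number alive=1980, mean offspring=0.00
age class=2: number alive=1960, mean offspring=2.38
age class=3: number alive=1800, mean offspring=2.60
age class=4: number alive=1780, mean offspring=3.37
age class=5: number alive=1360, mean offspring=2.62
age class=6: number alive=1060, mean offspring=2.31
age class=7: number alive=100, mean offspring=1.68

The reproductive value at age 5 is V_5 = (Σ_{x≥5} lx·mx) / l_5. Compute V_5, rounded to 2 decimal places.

4.54

lx = nx/n0 = nx/2000: 1, 0.99, 0.98, 0.9, 0.89, 0.68, 0.53, 0.05
lx·mx for x ≥ 5: 1.7816, 1.2243, 0.084 → sum = 3.0899
V_5 = 3.0899 / l_5 = 3.0899 / 0.68 = 4.543971… → 4.54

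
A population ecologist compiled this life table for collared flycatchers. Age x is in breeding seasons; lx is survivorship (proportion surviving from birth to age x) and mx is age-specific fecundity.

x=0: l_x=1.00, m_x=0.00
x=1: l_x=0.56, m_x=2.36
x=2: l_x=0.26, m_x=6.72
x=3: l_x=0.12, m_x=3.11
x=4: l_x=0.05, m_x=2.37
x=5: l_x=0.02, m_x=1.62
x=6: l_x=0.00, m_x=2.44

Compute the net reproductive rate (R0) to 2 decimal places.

3.59

lx·mx by age: 0, 1.3216, 1.7472, 0.3732, 0.1185, 0.0324, 0
R0 = Σ lx·mx = 3.5929 → 3.59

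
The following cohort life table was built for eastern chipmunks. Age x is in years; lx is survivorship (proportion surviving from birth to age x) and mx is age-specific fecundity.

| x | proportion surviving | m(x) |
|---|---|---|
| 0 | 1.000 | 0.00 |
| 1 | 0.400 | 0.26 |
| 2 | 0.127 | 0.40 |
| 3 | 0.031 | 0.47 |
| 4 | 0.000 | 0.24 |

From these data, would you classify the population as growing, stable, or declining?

R0 = Σ lx·mx = 0 + 0.104 + 0.0508 + 0.01457 + 0 = 0.16937
R0 < 1, so the population is declining.

declining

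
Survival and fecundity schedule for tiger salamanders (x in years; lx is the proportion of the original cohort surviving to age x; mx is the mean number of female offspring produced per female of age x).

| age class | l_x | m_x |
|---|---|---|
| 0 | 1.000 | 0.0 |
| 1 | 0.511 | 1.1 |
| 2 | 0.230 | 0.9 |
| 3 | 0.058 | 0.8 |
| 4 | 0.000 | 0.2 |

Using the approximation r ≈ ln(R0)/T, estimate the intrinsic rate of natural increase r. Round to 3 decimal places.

R0 = Σ lx·mx = 0 + 0.5621 + 0.207 + 0.0464 + 0 = 0.8155
Σ x·lx·mx = 1.1153; T = 1.1153/0.8155 = 1.36763…
r ≈ ln(R0)/T = ln(0.8155)/1.36763… = -0.14913… → -0.149

-0.149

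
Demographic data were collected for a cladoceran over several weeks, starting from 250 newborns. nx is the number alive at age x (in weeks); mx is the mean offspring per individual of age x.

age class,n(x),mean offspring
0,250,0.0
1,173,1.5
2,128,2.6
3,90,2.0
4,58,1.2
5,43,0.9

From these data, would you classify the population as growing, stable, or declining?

growing

lx = nx/n0 = nx/250: 1, 0.692, 0.512, 0.36, 0.232, 0.172
R0 = Σ lx·mx = 0 + 1.038 + 1.3312 + 0.72 + 0.2784 + 0.1548 = 3.5224
R0 > 1, so the population is growing.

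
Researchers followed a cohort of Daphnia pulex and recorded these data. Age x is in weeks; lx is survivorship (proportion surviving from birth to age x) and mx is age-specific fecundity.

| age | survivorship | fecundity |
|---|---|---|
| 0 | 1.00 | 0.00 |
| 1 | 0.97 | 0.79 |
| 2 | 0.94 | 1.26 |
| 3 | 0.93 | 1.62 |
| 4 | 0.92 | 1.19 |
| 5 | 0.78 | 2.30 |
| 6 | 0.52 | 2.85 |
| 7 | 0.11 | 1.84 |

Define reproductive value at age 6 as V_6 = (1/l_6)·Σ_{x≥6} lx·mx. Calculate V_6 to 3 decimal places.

lx·mx for x ≥ 6: 1.482, 0.2024 → sum = 1.6844
V_6 = 1.6844 / l_6 = 1.6844 / 0.52 = 3.239231… → 3.239

3.239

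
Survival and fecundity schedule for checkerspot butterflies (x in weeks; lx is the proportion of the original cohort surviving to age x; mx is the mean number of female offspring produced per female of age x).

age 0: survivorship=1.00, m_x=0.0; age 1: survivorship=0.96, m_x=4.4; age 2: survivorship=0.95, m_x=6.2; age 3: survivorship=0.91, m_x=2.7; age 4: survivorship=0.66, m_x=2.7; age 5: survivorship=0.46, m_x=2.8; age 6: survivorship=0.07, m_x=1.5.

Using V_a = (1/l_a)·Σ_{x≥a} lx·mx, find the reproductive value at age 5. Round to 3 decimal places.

3.028

lx·mx for x ≥ 5: 1.288, 0.105 → sum = 1.393
V_5 = 1.393 / l_5 = 1.393 / 0.46 = 3.028261… → 3.028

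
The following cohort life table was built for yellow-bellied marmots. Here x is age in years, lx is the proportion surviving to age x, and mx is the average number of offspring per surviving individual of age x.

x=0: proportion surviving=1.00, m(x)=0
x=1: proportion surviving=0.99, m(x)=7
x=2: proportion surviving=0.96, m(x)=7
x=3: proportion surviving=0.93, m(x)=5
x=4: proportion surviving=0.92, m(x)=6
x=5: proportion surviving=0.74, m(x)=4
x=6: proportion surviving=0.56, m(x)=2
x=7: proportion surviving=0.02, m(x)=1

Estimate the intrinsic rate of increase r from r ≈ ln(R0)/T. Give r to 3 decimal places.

1.191

R0 = Σ lx·mx = 0 + 6.93 + 6.72 + 4.65 + 5.52 + 2.96 + 1.12 + 0.02 = 27.92
Σ x·lx·mx = 78.06; T = 78.06/27.92 = 2.79585…
r ≈ ln(R0)/T = ln(27.92)/2.79585… = 1.19082… → 1.191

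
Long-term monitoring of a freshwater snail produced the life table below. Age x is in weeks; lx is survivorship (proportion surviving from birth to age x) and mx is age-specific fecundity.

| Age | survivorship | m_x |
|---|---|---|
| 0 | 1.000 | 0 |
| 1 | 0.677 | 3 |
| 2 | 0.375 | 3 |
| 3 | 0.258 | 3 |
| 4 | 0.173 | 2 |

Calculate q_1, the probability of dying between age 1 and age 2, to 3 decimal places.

q_1 = (l_1 − l_2) / l_1 = (0.677 − 0.375) / 0.677
     = 0.302 / 0.677 = 0.446086… → 0.446

0.446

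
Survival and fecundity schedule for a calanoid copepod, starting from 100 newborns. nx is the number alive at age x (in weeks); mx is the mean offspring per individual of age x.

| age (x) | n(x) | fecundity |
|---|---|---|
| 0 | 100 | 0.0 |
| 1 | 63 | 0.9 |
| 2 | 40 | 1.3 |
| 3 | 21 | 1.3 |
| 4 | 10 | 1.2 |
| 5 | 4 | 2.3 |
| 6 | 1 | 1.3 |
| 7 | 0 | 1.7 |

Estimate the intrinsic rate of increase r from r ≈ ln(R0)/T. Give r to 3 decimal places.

0.212

lx = nx/n0 = nx/100: 1, 0.63, 0.4, 0.21, 0.1, 0.04, 0.01, 0
R0 = Σ lx·mx = 0 + 0.567 + 0.52 + 0.273 + 0.12 + 0.092 + 0.013 + 0 = 1.585
Σ x·lx·mx = 3.444; T = 3.444/1.585 = 2.17287…
r ≈ ln(R0)/T = ln(1.585)/2.17287… = 0.21197… → 0.212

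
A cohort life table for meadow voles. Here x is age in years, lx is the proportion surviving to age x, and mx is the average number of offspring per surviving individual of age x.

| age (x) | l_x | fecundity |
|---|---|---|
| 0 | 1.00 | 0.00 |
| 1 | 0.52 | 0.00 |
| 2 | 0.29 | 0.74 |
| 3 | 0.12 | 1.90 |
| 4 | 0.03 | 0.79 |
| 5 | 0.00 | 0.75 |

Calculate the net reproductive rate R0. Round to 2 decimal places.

lx·mx by age: 0, 0, 0.2146, 0.228, 0.0237, 0
R0 = Σ lx·mx = 0.4663 → 0.47

0.47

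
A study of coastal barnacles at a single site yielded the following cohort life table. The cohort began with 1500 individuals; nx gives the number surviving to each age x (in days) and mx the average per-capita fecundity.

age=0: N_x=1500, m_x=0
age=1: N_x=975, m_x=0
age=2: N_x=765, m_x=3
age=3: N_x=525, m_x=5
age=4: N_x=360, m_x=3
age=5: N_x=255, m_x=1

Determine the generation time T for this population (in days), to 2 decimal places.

2.89

lx = nx/n0 = nx/1500: 1, 0.65, 0.51, 0.35, 0.24, 0.17
lx·mx: 0, 0, 1.53, 1.75, 0.72, 0.17 → R0 = 4.17
x·lx·mx: 0, 0, 3.06, 5.25, 2.88, 0.85 → Σ = 12.04
T = 12.04 / 4.17 = 2.88729… → 2.89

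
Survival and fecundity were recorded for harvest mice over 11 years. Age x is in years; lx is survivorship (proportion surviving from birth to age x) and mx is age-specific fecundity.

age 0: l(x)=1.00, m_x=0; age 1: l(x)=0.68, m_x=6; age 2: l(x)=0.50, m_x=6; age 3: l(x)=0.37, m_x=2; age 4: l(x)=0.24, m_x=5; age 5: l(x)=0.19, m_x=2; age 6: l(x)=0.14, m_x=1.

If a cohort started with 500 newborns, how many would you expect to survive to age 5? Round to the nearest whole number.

95

Expected survivors = N0 · l_5 = 500 × 0.19 = 95 → 95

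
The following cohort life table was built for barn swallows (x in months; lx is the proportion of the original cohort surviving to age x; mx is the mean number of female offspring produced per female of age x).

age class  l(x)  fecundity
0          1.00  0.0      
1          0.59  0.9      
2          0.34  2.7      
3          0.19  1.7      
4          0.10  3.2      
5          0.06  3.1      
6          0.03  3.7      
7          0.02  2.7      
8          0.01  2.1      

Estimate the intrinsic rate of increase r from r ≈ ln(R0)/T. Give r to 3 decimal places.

0.329

R0 = Σ lx·mx = 0 + 0.531 + 0.918 + 0.323 + 0.32 + 0.186 + 0.111 + 0.054 + 0.021 = 2.464
Σ x·lx·mx = 6.758; T = 6.758/2.464 = 2.74269…
r ≈ ln(R0)/T = ln(2.464)/2.74269… = 0.3288… → 0.329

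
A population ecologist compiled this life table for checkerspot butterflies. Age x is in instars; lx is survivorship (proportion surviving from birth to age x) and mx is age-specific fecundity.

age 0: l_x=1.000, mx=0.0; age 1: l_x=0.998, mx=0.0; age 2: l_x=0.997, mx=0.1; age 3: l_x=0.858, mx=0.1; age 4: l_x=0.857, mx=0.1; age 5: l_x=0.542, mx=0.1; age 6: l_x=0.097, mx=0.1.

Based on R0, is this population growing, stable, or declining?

R0 = Σ lx·mx = 0 + 0 + 0.0997 + 0.0858 + 0.0857 + 0.0542 + 0.0097 = 0.3351
R0 < 1, so the population is declining.

declining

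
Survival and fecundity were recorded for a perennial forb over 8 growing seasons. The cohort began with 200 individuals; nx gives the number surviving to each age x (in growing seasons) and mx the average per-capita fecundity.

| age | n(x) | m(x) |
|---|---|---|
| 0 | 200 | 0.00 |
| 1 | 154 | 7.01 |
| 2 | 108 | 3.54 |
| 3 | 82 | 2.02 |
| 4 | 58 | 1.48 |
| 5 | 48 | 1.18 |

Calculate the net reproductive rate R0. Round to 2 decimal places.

8.85

lx = nx/n0 = nx/200: 1, 0.77, 0.54, 0.41, 0.29, 0.24
lx·mx by age: 0, 5.3977, 1.9116, 0.8282, 0.4292, 0.2832
R0 = Σ lx·mx = 8.8499 → 8.85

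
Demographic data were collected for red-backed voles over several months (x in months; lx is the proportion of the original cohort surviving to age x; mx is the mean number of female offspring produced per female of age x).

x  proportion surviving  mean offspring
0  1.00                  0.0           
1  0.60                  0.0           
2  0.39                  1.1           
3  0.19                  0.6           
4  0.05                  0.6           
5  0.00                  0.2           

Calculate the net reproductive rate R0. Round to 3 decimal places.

0.573

lx·mx by age: 0, 0, 0.429, 0.114, 0.03, 0
R0 = Σ lx·mx = 0.573 → 0.573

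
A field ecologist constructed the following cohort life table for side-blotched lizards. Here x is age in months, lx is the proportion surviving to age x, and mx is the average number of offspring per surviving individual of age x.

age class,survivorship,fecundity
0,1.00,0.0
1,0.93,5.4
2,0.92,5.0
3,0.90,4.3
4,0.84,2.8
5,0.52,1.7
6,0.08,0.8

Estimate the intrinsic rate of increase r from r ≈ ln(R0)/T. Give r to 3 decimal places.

R0 = Σ lx·mx = 0 + 5.022 + 4.6 + 3.87 + 2.352 + 0.884 + 0.064 = 16.792
Σ x·lx·mx = 40.044; T = 40.044/16.792 = 2.38471…
r ≈ ln(R0)/T = ln(16.792)/2.38471… = 1.18291… → 1.183

1.183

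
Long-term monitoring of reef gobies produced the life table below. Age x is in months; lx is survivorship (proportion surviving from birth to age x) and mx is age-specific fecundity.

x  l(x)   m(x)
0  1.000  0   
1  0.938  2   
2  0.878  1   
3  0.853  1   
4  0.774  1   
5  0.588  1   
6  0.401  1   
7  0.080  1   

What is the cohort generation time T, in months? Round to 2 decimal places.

lx·mx: 0, 1.876, 0.878, 0.853, 0.774, 0.588, 0.401, 0.08 → R0 = 5.45
x·lx·mx: 0, 1.876, 1.756, 2.559, 3.096, 2.94, 2.406, 0.56 → Σ = 15.193
T = 15.193 / 5.45 = 2.787706… → 2.79

2.79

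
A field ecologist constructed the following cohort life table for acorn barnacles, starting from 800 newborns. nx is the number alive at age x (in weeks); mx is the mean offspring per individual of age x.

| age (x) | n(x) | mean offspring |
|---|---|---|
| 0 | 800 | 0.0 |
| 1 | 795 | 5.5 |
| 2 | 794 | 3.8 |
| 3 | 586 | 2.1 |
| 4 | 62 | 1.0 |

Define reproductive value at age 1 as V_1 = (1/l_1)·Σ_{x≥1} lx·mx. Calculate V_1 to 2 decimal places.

lx = nx/n0 = nx/800: 1, 0.99375, 0.9925, 0.7325, 0.0775
lx·mx for x ≥ 1: 5.465625, 3.7715, 1.53825, 0.0775 → sum = 10.852875
V_1 = 10.852875 / l_1 = 10.852875 / 0.99375 = 10.921132… → 10.92

10.92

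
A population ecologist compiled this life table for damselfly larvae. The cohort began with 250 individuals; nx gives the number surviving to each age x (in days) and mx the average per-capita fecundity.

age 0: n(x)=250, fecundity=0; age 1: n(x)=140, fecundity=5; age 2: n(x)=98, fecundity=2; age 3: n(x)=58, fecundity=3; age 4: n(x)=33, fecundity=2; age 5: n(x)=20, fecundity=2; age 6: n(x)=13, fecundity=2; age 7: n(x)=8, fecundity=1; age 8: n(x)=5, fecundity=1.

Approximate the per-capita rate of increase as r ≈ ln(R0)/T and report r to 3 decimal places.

0.824

lx = nx/n0 = nx/250: 1, 0.56, 0.392, 0.232, 0.132, 0.08, 0.052, 0.032, 0.02
R0 = Σ lx·mx = 0 + 2.8 + 0.784 + 0.696 + 0.264 + 0.16 + 0.104 + 0.032 + 0.02 = 4.86
Σ x·lx·mx = 9.32; T = 9.32/4.86 = 1.9177…
r ≈ ln(R0)/T = ln(4.86)/1.9177… = 0.82445… → 0.824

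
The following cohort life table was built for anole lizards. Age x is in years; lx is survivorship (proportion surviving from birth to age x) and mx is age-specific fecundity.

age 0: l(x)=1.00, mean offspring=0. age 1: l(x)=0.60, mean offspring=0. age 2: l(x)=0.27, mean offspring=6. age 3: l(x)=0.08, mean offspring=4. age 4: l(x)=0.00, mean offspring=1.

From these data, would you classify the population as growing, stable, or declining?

growing

R0 = Σ lx·mx = 0 + 0 + 1.62 + 0.32 + 0 = 1.94
R0 > 1, so the population is growing.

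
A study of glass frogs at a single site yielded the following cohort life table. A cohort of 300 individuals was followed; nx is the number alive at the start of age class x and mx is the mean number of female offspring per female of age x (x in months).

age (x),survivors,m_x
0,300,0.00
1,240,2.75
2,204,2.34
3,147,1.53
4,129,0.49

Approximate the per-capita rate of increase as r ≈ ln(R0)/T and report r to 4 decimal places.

lx = nx/n0 = nx/300: 1, 0.8, 0.68, 0.49, 0.43
R0 = Σ lx·mx = 0 + 2.2 + 1.5912 + 0.7497 + 0.2107 = 4.7516
Σ x·lx·mx = 8.4743; T = 8.4743/4.7516 = 1.78346…
r ≈ ln(R0)/T = ln(4.7516)/1.78346… = 0.873852… → 0.8739

0.8739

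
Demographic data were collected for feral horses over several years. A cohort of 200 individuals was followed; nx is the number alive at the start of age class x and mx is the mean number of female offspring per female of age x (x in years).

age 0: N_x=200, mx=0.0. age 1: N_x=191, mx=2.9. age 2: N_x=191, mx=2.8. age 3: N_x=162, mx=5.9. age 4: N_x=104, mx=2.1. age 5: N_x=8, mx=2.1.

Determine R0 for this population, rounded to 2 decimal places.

11.40

lx = nx/n0 = nx/200: 1, 0.955, 0.955, 0.81, 0.52, 0.04
lx·mx by age: 0, 2.7695, 2.674, 4.779, 1.092, 0.084
R0 = Σ lx·mx = 11.3985 → 11.40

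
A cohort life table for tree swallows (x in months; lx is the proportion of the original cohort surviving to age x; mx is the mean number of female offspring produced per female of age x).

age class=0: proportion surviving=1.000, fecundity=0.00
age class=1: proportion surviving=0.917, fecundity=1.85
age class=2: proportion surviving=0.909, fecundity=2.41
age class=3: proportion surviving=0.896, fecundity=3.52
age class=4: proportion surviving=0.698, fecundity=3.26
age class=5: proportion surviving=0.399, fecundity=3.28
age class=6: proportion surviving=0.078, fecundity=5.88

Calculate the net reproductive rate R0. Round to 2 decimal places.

11.08

lx·mx by age: 0, 1.69645, 2.19069, 3.15392, 2.27548, 1.30872, 0.45864
R0 = Σ lx·mx = 11.0839 → 11.08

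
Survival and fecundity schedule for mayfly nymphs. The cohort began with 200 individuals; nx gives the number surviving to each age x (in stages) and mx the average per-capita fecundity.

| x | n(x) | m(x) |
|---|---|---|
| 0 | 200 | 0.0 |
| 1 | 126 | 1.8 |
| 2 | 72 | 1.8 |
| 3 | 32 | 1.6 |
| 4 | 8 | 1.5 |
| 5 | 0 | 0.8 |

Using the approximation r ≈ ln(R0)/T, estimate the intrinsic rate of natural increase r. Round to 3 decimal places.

lx = nx/n0 = nx/200: 1, 0.63, 0.36, 0.16, 0.04, 0
R0 = Σ lx·mx = 0 + 1.134 + 0.648 + 0.256 + 0.06 + 0 = 2.098
Σ x·lx·mx = 3.438; T = 3.438/2.098 = 1.6387…
r ≈ ln(R0)/T = ln(2.098)/1.6387… = 0.45218… → 0.452

0.452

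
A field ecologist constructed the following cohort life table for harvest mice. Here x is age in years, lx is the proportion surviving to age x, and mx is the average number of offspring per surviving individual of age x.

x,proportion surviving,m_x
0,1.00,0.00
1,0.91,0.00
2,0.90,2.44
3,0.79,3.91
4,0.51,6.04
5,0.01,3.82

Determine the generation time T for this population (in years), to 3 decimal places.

3.114

lx·mx: 0, 0, 2.196, 3.0889, 3.0804, 0.0382 → R0 = 8.4035
x·lx·mx: 0, 0, 4.392, 9.2667, 12.3216, 0.191 → Σ = 26.1713
T = 26.1713 / 8.4035 = 3.114333… → 3.114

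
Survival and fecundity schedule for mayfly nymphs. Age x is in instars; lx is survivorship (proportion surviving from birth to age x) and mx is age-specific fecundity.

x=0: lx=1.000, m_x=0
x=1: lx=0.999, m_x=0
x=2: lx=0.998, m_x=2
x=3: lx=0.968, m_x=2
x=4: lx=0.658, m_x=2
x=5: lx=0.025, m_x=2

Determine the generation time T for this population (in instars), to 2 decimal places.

lx·mx: 0, 0, 1.996, 1.936, 1.316, 0.05 → R0 = 5.298
x·lx·mx: 0, 0, 3.992, 5.808, 5.264, 0.25 → Σ = 15.314
T = 15.314 / 5.298 = 2.890525… → 2.89

2.89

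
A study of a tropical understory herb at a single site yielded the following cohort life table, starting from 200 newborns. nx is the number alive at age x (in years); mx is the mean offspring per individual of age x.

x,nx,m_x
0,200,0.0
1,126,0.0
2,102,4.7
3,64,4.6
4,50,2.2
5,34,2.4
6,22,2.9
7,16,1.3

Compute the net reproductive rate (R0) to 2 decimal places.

lx = nx/n0 = nx/200: 1, 0.63, 0.51, 0.32, 0.25, 0.17, 0.11, 0.08
lx·mx by age: 0, 0, 2.397, 1.472, 0.55, 0.408, 0.319, 0.104
R0 = Σ lx·mx = 5.25 → 5.25

5.25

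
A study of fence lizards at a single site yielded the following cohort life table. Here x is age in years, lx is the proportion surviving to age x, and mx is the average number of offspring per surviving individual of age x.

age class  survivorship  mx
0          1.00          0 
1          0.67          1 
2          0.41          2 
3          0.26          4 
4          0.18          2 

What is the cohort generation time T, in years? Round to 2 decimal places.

2.38

lx·mx: 0, 0.67, 0.82, 1.04, 0.36 → R0 = 2.89
x·lx·mx: 0, 0.67, 1.64, 3.12, 1.44 → Σ = 6.87
T = 6.87 / 2.89 = 2.377163… → 2.38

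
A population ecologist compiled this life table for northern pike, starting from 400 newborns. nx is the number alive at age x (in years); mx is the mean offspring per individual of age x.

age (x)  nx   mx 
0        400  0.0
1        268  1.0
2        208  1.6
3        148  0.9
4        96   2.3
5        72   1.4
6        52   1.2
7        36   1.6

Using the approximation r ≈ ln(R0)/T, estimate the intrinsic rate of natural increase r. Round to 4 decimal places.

0.3623

lx = nx/n0 = nx/400: 1, 0.67, 0.52, 0.37, 0.24, 0.18, 0.13, 0.09
R0 = Σ lx·mx = 0 + 0.67 + 0.832 + 0.333 + 0.552 + 0.252 + 0.156 + 0.144 = 2.939
Σ x·lx·mx = 8.745; T = 8.745/2.939 = 2.9755…
r ≈ ln(R0)/T = ln(2.939)/2.9755… = 0.362315… → 0.3623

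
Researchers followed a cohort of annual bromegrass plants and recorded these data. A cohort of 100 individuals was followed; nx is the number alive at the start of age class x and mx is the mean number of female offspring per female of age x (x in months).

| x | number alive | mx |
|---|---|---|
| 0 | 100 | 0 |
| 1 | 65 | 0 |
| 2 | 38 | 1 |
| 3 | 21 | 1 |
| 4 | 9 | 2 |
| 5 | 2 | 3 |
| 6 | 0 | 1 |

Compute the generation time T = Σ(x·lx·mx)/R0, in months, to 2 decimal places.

lx = nx/n0 = nx/100: 1, 0.65, 0.38, 0.21, 0.09, 0.02, 0
lx·mx: 0, 0, 0.38, 0.21, 0.18, 0.06, 0 → R0 = 0.83
x·lx·mx: 0, 0, 0.76, 0.63, 0.72, 0.3, 0 → Σ = 2.41
T = 2.41 / 0.83 = 2.903614… → 2.90

2.90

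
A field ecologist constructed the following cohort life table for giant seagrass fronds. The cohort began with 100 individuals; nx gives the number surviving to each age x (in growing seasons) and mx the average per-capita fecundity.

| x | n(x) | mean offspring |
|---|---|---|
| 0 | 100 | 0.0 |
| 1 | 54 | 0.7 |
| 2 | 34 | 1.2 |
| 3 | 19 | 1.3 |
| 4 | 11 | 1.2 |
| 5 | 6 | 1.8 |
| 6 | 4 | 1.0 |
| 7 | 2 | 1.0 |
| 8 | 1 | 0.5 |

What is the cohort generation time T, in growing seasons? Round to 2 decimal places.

lx = nx/n0 = nx/100: 1, 0.54, 0.34, 0.19, 0.11, 0.06, 0.04, 0.02, 0.01
lx·mx: 0, 0.378, 0.408, 0.247, 0.132, 0.108, 0.04, 0.02, 0.005 → R0 = 1.338
x·lx·mx: 0, 0.378, 0.816, 0.741, 0.528, 0.54, 0.24, 0.14, 0.04 → Σ = 3.423
T = 3.423 / 1.338 = 2.558296… → 2.56

2.56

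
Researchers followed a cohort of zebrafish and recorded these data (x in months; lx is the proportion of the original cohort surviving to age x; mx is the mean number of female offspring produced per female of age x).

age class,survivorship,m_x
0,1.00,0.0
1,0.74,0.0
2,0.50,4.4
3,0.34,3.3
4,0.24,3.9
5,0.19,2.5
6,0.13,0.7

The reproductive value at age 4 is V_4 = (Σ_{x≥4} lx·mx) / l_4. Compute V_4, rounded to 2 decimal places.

6.26

lx·mx for x ≥ 4: 0.936, 0.475, 0.091 → sum = 1.502
V_4 = 1.502 / l_4 = 1.502 / 0.24 = 6.258333… → 6.26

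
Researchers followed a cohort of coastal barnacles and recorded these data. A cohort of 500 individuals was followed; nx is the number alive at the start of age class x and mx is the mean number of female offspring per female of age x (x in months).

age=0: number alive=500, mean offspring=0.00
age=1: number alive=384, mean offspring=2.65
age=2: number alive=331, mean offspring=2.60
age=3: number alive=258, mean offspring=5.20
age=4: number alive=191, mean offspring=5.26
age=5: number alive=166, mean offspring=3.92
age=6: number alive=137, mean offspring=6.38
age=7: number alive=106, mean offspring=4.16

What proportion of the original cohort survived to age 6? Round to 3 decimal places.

0.274

l_6 = n_6/n_0 = 137/500 = 0.274 → 0.274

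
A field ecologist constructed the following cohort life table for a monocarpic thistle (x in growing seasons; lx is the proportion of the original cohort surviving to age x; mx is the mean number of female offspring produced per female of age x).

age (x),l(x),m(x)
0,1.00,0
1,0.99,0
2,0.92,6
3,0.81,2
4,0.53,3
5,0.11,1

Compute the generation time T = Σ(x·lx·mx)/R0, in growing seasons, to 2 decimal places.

2.58

lx·mx: 0, 0, 5.52, 1.62, 1.59, 0.11 → R0 = 8.84
x·lx·mx: 0, 0, 11.04, 4.86, 6.36, 0.55 → Σ = 22.81
T = 22.81 / 8.84 = 2.580317… → 2.58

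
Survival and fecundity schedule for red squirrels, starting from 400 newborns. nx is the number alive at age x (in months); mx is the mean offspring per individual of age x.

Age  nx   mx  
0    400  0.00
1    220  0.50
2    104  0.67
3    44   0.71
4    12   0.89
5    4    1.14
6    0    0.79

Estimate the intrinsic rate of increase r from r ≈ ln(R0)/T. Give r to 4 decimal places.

-0.3156

lx = nx/n0 = nx/400: 1, 0.55, 0.26, 0.11, 0.03, 0.01, 0
R0 = Σ lx·mx = 0 + 0.275 + 0.1742 + 0.0781 + 0.0267 + 0.0114 + 0 = 0.5654
Σ x·lx·mx = 1.0215; T = 1.0215/0.5654 = 1.80669…
r ≈ ln(R0)/T = ln(0.5654)/1.80669… = -0.315618… → -0.3156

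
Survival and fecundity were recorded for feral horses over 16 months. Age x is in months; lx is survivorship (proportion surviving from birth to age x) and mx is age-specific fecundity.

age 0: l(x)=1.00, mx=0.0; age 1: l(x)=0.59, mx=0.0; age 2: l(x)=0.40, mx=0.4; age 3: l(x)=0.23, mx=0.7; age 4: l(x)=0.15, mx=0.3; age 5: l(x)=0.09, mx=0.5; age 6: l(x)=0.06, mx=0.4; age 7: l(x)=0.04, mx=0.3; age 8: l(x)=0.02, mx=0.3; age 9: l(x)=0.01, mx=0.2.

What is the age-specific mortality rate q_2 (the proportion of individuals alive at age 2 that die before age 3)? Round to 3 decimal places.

q_2 = (l_2 − l_3) / l_2 = (0.4 − 0.23) / 0.4
     = 0.17 / 0.4 = 0.425 → 0.425

0.425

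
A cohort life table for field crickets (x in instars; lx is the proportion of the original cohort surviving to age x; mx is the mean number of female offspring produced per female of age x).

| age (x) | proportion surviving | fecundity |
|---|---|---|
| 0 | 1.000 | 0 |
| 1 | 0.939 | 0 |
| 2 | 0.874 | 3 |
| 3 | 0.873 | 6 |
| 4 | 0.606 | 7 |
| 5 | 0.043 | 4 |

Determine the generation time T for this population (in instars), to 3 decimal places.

lx·mx: 0, 0, 2.622, 5.238, 4.242, 0.172 → R0 = 12.274
x·lx·mx: 0, 0, 5.244, 15.714, 16.968, 0.86 → Σ = 38.786
T = 38.786 / 12.274 = 3.160013… → 3.160

3.160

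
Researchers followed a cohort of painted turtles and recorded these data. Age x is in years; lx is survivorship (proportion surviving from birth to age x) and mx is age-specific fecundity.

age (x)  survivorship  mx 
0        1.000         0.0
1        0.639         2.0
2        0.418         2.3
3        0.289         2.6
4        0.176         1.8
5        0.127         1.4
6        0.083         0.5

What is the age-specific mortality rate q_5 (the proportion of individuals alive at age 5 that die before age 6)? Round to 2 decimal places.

q_5 = (l_5 − l_6) / l_5 = (0.127 − 0.083) / 0.127
     = 0.044 / 0.127 = 0.346457… → 0.35

0.35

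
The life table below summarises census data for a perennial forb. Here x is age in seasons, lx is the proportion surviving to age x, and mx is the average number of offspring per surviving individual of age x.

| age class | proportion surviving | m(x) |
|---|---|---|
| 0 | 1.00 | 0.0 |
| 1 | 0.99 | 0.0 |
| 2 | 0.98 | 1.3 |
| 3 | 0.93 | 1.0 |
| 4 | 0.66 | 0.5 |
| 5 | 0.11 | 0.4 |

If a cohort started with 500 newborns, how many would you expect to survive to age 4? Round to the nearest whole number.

Expected survivors = N0 · l_4 = 500 × 0.66 = 330 → 330

330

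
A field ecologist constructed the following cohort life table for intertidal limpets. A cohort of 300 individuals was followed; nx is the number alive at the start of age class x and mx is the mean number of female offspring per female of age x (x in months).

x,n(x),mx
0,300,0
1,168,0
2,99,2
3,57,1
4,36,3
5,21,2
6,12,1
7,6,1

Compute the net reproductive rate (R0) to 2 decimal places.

lx = nx/n0 = nx/300: 1, 0.56, 0.33, 0.19, 0.12, 0.07, 0.04, 0.02
lx·mx by age: 0, 0, 0.66, 0.19, 0.36, 0.14, 0.04, 0.02
R0 = Σ lx·mx = 1.41 → 1.41

1.41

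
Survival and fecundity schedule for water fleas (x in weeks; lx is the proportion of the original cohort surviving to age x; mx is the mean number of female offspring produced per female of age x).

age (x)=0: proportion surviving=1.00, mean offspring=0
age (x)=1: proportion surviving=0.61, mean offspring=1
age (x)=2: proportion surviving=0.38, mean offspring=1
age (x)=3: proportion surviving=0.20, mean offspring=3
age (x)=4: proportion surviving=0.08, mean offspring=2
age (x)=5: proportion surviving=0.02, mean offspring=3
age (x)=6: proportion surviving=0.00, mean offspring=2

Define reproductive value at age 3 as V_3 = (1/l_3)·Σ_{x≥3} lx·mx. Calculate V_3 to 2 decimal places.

4.10

lx·mx for x ≥ 3: 0.6, 0.16, 0.06, 0 → sum = 0.82
V_3 = 0.82 / l_3 = 0.82 / 0.2 = 4.1 → 4.10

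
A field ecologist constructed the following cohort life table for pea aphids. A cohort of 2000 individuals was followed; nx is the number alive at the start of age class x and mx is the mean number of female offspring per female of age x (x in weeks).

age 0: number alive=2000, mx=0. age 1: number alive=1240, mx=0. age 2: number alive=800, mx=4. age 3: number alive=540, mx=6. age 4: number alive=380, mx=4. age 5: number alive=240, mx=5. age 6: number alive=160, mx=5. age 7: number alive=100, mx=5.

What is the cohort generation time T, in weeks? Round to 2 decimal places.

3.49

lx = nx/n0 = nx/2000: 1, 0.62, 0.4, 0.27, 0.19, 0.12, 0.08, 0.05
lx·mx: 0, 0, 1.6, 1.62, 0.76, 0.6, 0.4, 0.25 → R0 = 5.23
x·lx·mx: 0, 0, 3.2, 4.86, 3.04, 3, 2.4, 1.75 → Σ = 18.25
T = 18.25 / 5.23 = 3.489484… → 3.49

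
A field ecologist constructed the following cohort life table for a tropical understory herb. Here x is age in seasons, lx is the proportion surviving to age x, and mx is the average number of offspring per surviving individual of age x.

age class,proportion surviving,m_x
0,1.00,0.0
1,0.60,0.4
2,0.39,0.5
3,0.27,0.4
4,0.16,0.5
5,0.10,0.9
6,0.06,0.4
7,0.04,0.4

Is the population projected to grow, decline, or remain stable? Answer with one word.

declining

R0 = Σ lx·mx = 0 + 0.24 + 0.195 + 0.108 + 0.08 + 0.09 + 0.024 + 0.016 = 0.753
R0 < 1, so the population is declining.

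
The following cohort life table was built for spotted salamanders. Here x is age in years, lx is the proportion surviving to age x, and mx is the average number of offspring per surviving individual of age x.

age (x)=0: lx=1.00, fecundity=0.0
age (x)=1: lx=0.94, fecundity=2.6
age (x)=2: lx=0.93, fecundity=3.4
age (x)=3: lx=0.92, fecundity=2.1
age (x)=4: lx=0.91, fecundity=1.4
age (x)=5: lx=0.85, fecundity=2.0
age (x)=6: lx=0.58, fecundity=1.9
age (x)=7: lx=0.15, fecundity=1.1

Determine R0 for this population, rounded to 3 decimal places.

11.779

lx·mx by age: 0, 2.444, 3.162, 1.932, 1.274, 1.7, 1.102, 0.165
R0 = Σ lx·mx = 11.779 → 11.779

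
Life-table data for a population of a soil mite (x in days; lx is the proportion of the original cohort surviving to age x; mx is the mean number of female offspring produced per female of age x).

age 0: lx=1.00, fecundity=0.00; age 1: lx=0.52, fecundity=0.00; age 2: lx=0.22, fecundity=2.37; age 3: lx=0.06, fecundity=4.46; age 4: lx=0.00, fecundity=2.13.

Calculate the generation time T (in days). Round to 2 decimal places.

lx·mx: 0, 0, 0.5214, 0.2676, 0 → R0 = 0.789
x·lx·mx: 0, 0, 1.0428, 0.8028, 0 → Σ = 1.8456
T = 1.8456 / 0.789 = 2.339163… → 2.34

2.34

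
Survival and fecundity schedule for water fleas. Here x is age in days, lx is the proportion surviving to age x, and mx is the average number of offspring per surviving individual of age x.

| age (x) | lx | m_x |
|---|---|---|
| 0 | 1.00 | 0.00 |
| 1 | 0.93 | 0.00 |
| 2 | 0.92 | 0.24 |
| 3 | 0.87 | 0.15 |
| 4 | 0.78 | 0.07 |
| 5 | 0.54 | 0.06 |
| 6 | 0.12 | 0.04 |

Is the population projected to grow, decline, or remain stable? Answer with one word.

declining

R0 = Σ lx·mx = 0 + 0 + 0.2208 + 0.1305 + 0.0546 + 0.0324 + 0.0048 = 0.4431
R0 < 1, so the population is declining.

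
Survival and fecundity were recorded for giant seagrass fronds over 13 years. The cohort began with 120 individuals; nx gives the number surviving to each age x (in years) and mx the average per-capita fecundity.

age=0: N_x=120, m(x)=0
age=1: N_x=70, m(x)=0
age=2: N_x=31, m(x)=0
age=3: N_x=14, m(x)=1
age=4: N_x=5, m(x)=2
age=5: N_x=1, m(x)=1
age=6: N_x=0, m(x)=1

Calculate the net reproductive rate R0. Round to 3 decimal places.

0.208

lx = nx/n0 = nx/120: 1, 0.58333…, 0.25833…, 0.11667…, 0.04167…, 0.00833…, 0
lx·mx by age: 0, 0, 0, 0.116667…, 0.083333…, 0.008333…, 0
R0 = Σ lx·mx = 0.208333… → 0.208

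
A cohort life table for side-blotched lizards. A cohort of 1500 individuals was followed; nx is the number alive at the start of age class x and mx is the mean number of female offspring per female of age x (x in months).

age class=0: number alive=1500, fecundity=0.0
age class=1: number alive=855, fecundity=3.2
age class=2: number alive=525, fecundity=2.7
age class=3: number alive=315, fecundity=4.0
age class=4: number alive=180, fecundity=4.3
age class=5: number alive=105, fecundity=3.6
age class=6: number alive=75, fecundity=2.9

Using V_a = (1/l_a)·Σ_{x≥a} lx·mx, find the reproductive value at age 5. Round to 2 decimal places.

lx = nx/n0 = nx/1500: 1, 0.57, 0.35, 0.21, 0.12, 0.07, 0.05
lx·mx for x ≥ 5: 0.252, 0.145 → sum = 0.397
V_5 = 0.397 / l_5 = 0.397 / 0.07 = 5.671429… → 5.67

5.67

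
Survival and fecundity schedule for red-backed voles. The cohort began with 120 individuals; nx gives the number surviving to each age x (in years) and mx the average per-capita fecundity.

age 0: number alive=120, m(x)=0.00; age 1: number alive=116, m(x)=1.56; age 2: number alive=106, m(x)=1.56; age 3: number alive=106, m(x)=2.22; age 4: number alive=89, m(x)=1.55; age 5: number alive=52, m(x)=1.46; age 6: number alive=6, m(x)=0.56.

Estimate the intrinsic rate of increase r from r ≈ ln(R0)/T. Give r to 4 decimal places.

lx = nx/n0 = nx/120: 1, 0.96667…, 0.88333…, 0.88333…, 0.74167…, 0.43333…, 0.05
R0 = Σ lx·mx = 0 + 1.508… + 1.378… + 1.961… + 1.14958… + 0.63267… + 0.028 = 6.65725…
Σ x·lx·mx = 18.076667…; T = 18.076667…/6.65725… = 2.71534…
r ≈ ln(R0)/T = ln(6.65725…)/2.71534… = 0.698148… → 0.6981

0.6981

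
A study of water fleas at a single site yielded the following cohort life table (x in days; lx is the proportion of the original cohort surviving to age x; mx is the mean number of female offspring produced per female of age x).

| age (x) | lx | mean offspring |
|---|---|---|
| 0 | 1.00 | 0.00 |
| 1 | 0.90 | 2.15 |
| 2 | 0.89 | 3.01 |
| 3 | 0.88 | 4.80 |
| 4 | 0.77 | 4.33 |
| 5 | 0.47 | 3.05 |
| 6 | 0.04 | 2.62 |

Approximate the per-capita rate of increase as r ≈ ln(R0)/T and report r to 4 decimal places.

R0 = Σ lx·mx = 0 + 1.935 + 2.6789 + 4.224 + 3.3341 + 1.4335 + 0.1048 = 13.7103
Σ x·lx·mx = 41.0975; T = 41.0975/13.7103 = 2.99756…
r ≈ ln(R0)/T = ln(13.7103)/2.99756… = 0.873425… → 0.8734

0.8734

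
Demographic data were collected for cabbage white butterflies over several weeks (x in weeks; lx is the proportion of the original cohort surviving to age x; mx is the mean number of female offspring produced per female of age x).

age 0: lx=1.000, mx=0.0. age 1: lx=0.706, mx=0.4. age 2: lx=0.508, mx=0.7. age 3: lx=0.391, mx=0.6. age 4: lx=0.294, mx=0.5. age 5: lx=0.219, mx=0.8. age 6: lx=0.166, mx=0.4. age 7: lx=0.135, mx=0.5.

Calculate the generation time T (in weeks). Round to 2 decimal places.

3.03

lx·mx: 0, 0.2824, 0.3556, 0.2346, 0.147, 0.1752, 0.0664, 0.0675 → R0 = 1.3287
x·lx·mx: 0, 0.2824, 0.7112, 0.7038, 0.588, 0.876, 0.3984, 0.4725 → Σ = 4.0323
T = 4.0323 / 1.3287 = 3.034771… → 3.03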